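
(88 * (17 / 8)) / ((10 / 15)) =561 / 2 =280.50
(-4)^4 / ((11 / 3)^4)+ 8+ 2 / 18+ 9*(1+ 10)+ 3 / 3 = 14432317 / 131769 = 109.53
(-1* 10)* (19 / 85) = -38 / 17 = -2.24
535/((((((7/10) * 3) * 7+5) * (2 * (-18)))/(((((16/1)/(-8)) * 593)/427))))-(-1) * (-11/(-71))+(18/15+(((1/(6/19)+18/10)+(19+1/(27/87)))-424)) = -42287902717/107504082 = -393.36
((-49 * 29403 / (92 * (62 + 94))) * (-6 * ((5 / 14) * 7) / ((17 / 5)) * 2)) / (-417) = -12006225 / 5652296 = -2.12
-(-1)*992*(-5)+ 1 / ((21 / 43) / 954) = -21046 / 7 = -3006.57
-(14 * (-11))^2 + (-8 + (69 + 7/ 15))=-354818/ 15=-23654.53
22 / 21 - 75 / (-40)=491 / 168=2.92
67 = 67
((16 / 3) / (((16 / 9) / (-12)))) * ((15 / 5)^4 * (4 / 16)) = -729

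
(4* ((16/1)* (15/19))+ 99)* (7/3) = 6629/19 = 348.89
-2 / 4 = -1 / 2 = -0.50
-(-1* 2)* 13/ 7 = 3.71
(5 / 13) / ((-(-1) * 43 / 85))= 0.76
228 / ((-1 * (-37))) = 228 / 37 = 6.16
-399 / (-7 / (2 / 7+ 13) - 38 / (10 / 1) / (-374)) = 69390090 / 89863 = 772.18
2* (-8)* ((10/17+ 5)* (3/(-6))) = 760/17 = 44.71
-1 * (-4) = 4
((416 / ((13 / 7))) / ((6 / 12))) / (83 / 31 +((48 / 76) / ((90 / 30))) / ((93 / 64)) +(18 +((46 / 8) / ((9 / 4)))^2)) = 667926 / 40781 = 16.38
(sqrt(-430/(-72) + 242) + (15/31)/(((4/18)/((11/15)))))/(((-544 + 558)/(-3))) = -sqrt(8927)/28 -297/868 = -3.72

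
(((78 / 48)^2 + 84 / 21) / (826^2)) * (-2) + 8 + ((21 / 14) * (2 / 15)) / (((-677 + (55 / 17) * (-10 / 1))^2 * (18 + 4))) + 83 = 15890466690466436809 / 174620550401010560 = 91.00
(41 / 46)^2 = 1681 / 2116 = 0.79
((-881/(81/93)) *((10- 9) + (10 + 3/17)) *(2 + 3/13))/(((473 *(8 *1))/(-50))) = 1881045125/5644782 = 333.24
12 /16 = 3 /4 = 0.75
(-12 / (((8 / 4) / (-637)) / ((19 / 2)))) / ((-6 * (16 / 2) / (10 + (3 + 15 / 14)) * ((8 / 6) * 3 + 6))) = -340613 / 320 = -1064.42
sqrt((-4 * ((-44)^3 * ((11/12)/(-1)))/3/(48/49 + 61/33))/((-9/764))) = 13552 * sqrt(28823619)/41157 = 1767.80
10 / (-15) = -2 / 3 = -0.67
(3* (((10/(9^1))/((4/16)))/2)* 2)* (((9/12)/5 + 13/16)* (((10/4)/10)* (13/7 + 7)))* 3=341/4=85.25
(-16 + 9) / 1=-7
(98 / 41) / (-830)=-49 / 17015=-0.00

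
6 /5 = 1.20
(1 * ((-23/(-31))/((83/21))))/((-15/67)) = -10787/12865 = -0.84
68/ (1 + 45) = 34/ 23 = 1.48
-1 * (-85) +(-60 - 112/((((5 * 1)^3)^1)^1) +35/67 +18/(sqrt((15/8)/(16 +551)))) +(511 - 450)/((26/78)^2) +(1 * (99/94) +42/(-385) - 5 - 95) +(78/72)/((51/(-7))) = 108 * sqrt(210)/5 +1257162488809/2649883500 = 787.44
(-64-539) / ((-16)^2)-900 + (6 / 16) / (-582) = -22407307 / 24832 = -902.36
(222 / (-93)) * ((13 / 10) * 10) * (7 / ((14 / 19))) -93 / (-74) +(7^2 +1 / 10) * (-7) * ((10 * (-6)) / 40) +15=5436787 / 22940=237.00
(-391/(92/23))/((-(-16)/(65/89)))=-25415/5696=-4.46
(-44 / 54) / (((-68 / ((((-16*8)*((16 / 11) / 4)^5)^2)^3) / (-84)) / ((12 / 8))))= -35494216806390423241907689750528 / 80901774155746070295136271949441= -0.44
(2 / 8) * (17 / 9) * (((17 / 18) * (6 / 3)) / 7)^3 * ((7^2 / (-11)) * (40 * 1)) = -835210 / 505197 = -1.65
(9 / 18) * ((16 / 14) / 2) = 2 / 7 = 0.29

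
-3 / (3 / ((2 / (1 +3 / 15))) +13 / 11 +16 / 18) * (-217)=322245 / 1916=168.19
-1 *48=-48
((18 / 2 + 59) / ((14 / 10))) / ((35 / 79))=5372 / 49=109.63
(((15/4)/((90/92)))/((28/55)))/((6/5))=6325/1008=6.27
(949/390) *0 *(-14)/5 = 0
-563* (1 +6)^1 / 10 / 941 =-0.42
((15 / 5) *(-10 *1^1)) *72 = -2160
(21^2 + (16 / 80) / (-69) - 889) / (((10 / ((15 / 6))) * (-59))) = 154561 / 81420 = 1.90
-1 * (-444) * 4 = 1776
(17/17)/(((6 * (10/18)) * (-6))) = -1/20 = -0.05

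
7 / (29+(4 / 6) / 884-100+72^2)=9282 / 6779839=0.00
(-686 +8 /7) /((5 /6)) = -28764 /35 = -821.83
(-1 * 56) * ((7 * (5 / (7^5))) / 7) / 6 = -20 / 7203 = -0.00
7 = 7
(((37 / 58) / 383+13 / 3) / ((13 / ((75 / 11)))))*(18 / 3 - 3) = 1969725 / 288782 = 6.82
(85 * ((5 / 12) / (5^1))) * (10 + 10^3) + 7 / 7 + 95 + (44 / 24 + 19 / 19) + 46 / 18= 65300 / 9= 7255.56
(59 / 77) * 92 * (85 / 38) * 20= 4613800 / 1463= 3153.66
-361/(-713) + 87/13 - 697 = -689.80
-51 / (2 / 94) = -2397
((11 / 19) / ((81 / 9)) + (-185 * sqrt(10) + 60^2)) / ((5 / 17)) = 10465387 / 855 - 629 * sqrt(10) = 10251.15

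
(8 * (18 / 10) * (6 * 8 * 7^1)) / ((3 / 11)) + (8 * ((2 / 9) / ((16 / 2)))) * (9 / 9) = 798346 / 45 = 17741.02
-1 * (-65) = 65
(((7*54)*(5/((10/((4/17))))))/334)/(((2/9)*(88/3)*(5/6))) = 0.02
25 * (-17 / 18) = -425 / 18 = -23.61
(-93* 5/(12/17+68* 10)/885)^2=277729/466144831504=0.00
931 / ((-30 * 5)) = -931 / 150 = -6.21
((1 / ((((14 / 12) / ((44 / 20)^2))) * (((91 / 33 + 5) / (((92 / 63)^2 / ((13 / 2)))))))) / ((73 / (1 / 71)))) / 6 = 704099 / 124799383800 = 0.00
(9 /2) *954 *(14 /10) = 30051 /5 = 6010.20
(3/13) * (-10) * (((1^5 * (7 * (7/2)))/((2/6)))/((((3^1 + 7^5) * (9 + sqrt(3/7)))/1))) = -9261/8216728 + 147 * sqrt(21)/8216728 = -0.00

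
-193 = -193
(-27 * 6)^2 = 26244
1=1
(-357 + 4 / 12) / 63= -1070 / 189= -5.66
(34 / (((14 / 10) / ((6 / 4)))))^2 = 65025 / 49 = 1327.04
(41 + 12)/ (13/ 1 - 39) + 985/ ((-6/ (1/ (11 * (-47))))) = -34699/ 20163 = -1.72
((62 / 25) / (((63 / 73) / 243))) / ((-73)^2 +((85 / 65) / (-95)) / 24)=724413456 / 5528304005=0.13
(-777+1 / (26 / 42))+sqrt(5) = -10080 / 13+sqrt(5) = -773.15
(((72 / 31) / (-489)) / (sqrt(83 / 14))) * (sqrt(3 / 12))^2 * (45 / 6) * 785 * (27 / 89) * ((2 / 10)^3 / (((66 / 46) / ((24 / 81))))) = -0.00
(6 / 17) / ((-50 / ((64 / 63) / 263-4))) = 66212 / 2347275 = 0.03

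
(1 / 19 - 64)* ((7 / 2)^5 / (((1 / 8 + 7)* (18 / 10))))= -3781575 / 1444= -2618.82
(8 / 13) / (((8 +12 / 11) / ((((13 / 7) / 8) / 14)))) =0.00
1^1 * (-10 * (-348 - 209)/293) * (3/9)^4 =5570/23733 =0.23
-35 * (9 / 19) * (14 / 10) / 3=-147 / 19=-7.74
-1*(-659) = 659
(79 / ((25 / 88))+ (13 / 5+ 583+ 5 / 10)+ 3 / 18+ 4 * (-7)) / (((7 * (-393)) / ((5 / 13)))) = -62726 / 536445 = -0.12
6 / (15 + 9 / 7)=7 / 19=0.37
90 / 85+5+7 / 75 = 7844 / 1275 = 6.15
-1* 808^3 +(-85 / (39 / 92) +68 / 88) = -452607279473 / 858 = -527514311.74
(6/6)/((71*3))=1/213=0.00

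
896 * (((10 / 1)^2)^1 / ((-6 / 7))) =-313600 / 3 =-104533.33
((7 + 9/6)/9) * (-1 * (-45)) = 85/2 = 42.50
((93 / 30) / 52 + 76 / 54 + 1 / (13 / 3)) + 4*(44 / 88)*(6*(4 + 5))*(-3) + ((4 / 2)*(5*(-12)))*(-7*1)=517.70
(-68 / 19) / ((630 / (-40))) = 272 / 1197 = 0.23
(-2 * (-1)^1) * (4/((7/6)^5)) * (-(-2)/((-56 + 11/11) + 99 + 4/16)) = 165888/991613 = 0.17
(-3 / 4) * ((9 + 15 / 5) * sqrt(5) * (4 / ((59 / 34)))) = -1224 * sqrt(5) / 59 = -46.39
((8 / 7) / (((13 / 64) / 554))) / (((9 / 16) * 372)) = 14.90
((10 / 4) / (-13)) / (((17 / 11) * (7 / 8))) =-220 / 1547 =-0.14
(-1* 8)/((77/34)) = -272/77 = -3.53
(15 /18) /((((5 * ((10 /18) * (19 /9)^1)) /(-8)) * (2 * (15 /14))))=-252 /475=-0.53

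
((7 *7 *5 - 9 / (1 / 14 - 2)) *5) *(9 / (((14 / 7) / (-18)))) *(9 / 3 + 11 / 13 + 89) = -122045805 / 13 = -9388138.85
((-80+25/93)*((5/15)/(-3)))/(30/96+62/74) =4389680/569997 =7.70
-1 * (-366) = 366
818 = 818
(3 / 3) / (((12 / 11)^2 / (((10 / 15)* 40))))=605 / 27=22.41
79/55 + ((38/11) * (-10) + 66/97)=-173007/5335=-32.43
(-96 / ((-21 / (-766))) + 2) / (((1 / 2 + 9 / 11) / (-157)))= 84616092 / 203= 416828.04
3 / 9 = 1 / 3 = 0.33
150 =150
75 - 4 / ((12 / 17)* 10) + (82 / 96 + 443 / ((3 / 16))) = 585109 / 240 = 2437.95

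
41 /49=0.84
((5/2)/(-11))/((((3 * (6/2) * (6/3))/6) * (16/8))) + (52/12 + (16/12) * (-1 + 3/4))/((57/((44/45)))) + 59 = 6662209/112860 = 59.03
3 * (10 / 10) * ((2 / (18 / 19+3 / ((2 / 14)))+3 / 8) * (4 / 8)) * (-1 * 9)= -13995 / 2224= -6.29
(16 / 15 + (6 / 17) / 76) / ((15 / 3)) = 10381 / 48450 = 0.21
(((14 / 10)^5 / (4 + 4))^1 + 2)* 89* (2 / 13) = 457371 / 12500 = 36.59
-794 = -794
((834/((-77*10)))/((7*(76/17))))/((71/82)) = -290649/7271110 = -0.04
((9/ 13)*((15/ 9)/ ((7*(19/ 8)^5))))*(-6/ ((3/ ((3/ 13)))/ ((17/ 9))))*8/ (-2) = 22282240/ 2929225117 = 0.01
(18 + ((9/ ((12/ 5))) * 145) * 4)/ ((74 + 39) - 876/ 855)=19.58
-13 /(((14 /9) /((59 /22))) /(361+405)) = -2643849 /154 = -17167.85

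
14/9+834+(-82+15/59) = 400273/531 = 753.81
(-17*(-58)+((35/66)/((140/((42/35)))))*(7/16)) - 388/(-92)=80168161/80960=990.22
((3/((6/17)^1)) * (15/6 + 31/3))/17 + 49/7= 161/12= 13.42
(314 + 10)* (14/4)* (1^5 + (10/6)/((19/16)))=51786/19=2725.58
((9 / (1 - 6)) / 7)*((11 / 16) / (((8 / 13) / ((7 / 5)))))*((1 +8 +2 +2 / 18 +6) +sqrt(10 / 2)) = -11011 / 1600 - 1287*sqrt(5) / 3200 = -7.78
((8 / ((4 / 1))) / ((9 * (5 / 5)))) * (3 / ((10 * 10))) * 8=4 / 75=0.05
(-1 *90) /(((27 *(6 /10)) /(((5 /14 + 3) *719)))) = -844825 /63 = -13409.92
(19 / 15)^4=2.57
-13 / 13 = -1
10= 10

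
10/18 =5/9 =0.56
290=290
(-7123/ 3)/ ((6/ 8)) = -28492/ 9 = -3165.78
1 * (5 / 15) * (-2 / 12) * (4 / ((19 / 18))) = -4 / 19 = -0.21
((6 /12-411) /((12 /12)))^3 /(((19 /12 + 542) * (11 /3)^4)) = -134473201623 /191006486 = -704.02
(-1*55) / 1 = -55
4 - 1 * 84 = -80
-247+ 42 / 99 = -8137 / 33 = -246.58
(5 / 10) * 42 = 21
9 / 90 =1 / 10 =0.10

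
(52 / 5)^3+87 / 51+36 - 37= 2391836 / 2125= 1125.57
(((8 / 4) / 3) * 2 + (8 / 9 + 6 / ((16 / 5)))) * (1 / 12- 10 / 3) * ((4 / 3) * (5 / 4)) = -19175 / 864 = -22.19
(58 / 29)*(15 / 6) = 5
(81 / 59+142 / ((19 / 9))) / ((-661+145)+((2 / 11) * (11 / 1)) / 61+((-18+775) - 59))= 4693401 / 12447584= 0.38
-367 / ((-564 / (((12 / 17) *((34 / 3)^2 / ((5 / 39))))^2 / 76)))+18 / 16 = 2294957591 / 535800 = 4283.24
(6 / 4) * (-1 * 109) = -327 / 2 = -163.50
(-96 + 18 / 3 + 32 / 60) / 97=-1342 / 1455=-0.92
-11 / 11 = -1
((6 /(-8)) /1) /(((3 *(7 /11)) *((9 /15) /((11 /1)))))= -605 /84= -7.20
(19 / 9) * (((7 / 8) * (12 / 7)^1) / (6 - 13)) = -19 / 42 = -0.45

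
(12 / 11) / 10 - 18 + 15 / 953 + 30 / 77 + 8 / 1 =-9.49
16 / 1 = 16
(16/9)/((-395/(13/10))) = -104/17775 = -0.01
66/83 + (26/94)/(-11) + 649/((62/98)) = 1365637044/1330241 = 1026.61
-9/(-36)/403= 1/1612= 0.00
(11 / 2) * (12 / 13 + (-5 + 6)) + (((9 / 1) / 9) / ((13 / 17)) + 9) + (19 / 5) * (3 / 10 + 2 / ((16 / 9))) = 68379 / 2600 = 26.30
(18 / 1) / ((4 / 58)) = 261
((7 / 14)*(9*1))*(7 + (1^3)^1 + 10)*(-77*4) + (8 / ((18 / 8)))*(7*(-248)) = -280084 / 9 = -31120.44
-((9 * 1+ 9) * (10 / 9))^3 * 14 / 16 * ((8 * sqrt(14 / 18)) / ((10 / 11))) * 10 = -543260.94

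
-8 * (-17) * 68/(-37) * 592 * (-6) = 887808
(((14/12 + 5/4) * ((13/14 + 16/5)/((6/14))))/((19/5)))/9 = 8381/12312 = 0.68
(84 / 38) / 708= 7 / 2242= 0.00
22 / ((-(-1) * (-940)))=-11 / 470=-0.02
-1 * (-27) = 27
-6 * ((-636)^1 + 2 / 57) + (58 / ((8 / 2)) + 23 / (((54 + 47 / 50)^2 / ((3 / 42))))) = 3830.29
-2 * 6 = -12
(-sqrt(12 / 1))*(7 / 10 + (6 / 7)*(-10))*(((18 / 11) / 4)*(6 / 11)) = 14877*sqrt(3) / 4235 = 6.08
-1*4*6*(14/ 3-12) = 176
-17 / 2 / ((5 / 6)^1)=-51 / 5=-10.20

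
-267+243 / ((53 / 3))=-13422 / 53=-253.25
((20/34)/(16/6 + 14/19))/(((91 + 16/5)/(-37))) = -17575/258893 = -0.07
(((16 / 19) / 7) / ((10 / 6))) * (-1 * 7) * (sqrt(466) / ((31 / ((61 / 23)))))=-2928 * sqrt(466) / 67735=-0.93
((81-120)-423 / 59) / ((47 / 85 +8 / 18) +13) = -520965 / 157943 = -3.30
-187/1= -187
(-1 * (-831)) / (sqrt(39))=277 * sqrt(39) / 13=133.07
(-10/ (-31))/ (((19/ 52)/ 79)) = 41080/ 589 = 69.75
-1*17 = -17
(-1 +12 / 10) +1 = 6 / 5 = 1.20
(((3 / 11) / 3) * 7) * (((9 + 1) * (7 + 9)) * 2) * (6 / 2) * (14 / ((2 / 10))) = 470400 / 11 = 42763.64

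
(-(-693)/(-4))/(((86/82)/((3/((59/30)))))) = -1278585/5074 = -251.99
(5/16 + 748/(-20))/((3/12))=-2967/20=-148.35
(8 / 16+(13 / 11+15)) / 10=367 / 220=1.67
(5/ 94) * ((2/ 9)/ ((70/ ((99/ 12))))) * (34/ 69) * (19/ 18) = 3553/ 4903416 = 0.00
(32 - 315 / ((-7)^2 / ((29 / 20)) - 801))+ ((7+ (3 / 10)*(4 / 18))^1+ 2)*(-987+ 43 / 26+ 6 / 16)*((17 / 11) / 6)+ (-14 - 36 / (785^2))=-80527563359543251 / 35290543924350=-2281.85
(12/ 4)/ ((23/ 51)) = 153/ 23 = 6.65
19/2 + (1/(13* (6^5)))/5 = 4801681/505440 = 9.50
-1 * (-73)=73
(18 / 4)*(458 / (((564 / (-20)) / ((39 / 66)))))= -44655 / 1034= -43.19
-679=-679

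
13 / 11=1.18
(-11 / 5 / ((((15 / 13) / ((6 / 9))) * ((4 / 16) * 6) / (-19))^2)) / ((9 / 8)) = -85900672 / 820125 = -104.74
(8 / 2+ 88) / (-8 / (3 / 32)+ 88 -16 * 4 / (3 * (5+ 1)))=-207 / 2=-103.50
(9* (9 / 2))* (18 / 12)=60.75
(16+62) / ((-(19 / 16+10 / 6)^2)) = -179712 / 18769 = -9.57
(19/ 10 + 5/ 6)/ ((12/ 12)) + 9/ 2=217/ 30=7.23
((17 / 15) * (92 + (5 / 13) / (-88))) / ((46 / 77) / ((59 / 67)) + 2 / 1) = 246303701 / 6327360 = 38.93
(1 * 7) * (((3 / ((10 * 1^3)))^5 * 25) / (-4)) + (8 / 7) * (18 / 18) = 116093 / 112000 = 1.04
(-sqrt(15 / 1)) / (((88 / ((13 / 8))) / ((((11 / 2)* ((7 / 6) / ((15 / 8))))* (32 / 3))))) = -2.61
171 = 171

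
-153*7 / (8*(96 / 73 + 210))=-8687 / 13712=-0.63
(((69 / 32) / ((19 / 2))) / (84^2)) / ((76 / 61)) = 1403 / 54340608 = 0.00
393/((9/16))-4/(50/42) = 695.31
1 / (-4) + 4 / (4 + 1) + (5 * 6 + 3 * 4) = 851 / 20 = 42.55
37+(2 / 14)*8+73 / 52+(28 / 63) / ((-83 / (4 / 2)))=10750153 / 271908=39.54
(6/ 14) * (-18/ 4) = -27/ 14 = -1.93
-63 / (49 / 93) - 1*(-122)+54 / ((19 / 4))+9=3032 / 133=22.80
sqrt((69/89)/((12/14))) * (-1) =-sqrt(28658)/178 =-0.95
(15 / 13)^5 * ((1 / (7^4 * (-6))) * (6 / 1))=-0.00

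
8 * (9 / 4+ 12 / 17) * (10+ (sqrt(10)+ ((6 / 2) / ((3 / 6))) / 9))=402 * sqrt(10) / 17+ 4288 / 17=327.01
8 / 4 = 2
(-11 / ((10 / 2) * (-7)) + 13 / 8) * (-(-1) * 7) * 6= 1629 / 20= 81.45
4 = 4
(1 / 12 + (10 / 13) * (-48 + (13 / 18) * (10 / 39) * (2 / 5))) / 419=-51643 / 588276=-0.09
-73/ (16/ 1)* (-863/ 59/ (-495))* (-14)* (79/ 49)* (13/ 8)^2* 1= 841099649/ 104670720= 8.04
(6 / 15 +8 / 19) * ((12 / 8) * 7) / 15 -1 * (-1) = 748 / 475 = 1.57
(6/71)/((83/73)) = 438/5893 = 0.07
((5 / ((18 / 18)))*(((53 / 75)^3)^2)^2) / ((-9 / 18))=-0.16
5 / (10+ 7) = 0.29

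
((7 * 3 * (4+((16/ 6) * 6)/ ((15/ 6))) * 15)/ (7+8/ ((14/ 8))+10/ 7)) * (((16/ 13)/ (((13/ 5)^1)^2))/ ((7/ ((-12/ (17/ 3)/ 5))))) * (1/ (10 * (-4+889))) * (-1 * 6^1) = 20736/ 11017955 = 0.00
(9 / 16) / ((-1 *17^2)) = -9 / 4624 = -0.00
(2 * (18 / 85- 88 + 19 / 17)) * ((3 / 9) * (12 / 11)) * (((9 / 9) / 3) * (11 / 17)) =-58936 / 4335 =-13.60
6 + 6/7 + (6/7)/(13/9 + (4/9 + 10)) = 5190/749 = 6.93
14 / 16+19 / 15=257 / 120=2.14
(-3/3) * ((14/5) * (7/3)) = -98/15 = -6.53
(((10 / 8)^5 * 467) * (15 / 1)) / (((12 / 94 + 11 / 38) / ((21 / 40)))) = 16420595625 / 610304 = 26905.60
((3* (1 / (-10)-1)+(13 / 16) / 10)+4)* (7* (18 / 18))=175 / 32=5.47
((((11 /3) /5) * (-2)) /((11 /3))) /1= -2 /5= -0.40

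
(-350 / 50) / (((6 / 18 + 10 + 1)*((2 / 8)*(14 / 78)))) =-234 / 17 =-13.76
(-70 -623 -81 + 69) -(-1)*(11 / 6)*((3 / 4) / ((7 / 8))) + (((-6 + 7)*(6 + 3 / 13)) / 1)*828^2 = 4271012.26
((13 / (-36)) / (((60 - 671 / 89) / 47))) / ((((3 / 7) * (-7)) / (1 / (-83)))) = -54379 / 41852916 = -0.00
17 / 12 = 1.42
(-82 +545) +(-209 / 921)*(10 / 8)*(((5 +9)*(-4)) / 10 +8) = 141932 / 307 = 462.32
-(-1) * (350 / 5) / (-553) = -10 / 79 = -0.13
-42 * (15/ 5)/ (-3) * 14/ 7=84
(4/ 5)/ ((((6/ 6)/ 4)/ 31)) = 496/ 5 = 99.20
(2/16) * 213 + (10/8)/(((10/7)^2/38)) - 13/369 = 184001/3690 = 49.86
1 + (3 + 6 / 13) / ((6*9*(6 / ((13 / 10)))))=73 / 72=1.01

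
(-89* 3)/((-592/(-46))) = -6141/296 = -20.75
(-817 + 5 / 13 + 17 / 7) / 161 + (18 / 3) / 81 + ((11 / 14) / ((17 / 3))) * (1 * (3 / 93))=-2075732507 / 416938158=-4.98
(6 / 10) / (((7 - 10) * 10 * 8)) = -1 / 400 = -0.00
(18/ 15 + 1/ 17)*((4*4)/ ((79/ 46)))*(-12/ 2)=-472512/ 6715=-70.37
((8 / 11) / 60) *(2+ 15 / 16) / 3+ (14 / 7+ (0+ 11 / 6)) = 15227 / 3960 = 3.85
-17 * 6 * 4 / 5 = -408 / 5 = -81.60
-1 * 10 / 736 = -0.01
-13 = -13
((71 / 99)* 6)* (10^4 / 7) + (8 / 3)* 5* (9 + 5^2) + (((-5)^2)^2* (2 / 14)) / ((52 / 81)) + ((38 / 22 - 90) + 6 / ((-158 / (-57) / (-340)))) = 1871128409 / 316316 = 5915.38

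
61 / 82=0.74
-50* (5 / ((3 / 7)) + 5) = -2500 / 3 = -833.33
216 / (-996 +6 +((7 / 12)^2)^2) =-4478976 / 20526239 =-0.22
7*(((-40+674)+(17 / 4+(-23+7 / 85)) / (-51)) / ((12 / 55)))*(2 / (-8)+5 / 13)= 5928949873 / 2164032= 2739.77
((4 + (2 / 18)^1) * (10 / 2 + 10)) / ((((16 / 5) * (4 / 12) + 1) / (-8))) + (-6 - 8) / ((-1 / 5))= -5230 / 31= -168.71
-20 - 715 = -735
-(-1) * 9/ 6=3/ 2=1.50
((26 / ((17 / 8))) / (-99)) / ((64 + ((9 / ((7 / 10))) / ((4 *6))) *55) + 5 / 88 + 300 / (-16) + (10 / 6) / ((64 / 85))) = -0.00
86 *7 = 602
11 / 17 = 0.65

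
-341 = -341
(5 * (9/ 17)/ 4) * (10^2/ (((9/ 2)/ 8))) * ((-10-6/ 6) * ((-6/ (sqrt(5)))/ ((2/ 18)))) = 31252.34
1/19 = 0.05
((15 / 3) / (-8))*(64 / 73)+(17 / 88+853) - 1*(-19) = 5599449 / 6424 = 871.65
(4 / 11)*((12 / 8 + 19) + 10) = 122 / 11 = 11.09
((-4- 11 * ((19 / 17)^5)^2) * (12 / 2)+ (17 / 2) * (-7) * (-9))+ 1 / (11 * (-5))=68914323789326827 / 221759329049390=310.76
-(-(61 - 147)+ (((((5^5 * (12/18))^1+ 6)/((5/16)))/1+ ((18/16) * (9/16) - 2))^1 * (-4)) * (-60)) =-12834927/8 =-1604365.88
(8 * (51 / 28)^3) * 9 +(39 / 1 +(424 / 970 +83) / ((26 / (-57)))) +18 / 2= 5193043887 / 17300920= 300.16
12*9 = 108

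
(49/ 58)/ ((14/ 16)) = 28/ 29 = 0.97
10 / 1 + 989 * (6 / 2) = 2977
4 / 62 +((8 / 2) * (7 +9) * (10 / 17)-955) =-483411 / 527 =-917.29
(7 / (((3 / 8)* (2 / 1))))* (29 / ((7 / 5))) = 580 / 3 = 193.33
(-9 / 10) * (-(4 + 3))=63 / 10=6.30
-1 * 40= -40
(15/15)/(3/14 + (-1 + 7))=14/87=0.16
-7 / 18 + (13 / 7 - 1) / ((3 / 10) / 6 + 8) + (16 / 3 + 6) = 224179 / 20286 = 11.05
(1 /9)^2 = 1 /81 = 0.01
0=0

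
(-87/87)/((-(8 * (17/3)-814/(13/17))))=-39/39746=-0.00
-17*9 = -153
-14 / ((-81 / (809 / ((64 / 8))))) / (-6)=-5663 / 1944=-2.91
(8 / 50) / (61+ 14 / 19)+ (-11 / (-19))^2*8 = 28414036 / 10586325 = 2.68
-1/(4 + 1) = -0.20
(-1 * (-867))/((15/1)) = 289/5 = 57.80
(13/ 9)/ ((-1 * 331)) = -13/ 2979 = -0.00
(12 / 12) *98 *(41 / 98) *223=9143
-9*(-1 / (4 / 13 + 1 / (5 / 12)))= 585 / 176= 3.32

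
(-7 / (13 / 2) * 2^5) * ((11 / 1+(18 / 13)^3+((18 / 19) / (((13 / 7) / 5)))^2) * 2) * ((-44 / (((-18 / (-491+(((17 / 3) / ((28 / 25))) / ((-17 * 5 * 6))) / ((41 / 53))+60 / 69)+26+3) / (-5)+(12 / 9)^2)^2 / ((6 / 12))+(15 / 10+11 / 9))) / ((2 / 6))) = 415621495836120669300417279513600 / 79757647909148423775162644029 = 5211.06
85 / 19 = 4.47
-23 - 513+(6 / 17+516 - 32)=-878 / 17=-51.65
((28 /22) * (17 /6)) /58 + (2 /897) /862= 15336049 /246655266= 0.06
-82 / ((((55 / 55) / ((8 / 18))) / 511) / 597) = -33353992 / 3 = -11117997.33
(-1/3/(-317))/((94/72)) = 12/14899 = 0.00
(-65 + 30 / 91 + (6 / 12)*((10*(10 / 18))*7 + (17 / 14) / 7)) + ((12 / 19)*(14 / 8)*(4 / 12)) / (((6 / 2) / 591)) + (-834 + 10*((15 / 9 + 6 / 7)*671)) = 7027186507 / 435708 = 16128.20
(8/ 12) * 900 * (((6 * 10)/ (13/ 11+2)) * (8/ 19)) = 633600/ 133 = 4763.91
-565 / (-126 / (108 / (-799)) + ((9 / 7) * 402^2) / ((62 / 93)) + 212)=-23730 / 13137979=-0.00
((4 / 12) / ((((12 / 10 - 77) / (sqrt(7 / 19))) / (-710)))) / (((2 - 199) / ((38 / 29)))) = -0.01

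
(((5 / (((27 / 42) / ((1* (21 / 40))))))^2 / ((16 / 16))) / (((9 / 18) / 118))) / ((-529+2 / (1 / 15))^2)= 141659 / 8964036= 0.02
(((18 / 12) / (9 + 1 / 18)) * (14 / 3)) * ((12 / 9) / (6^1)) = 28 / 163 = 0.17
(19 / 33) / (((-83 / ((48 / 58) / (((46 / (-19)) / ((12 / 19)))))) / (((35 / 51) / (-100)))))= -0.00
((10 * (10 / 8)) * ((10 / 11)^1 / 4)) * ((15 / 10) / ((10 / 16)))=75 / 11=6.82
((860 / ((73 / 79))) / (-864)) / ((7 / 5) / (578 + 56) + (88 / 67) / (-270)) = 405.51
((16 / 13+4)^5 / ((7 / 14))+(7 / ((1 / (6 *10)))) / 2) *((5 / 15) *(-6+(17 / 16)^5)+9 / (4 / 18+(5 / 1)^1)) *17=23891.98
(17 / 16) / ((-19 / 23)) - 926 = -281895 / 304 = -927.29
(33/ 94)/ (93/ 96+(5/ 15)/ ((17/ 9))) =8976/ 29281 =0.31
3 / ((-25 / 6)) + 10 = 232 / 25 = 9.28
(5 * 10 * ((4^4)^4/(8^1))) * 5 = 134217728000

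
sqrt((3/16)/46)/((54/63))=7 *sqrt(138)/1104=0.07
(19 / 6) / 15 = 19 / 90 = 0.21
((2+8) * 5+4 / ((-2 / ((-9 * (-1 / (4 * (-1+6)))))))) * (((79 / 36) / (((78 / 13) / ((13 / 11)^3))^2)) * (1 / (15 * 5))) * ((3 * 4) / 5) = 187227094301 / 717482205000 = 0.26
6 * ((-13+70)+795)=5112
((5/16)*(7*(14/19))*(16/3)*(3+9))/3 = 1960/57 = 34.39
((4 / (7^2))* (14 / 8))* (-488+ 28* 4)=-376 / 7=-53.71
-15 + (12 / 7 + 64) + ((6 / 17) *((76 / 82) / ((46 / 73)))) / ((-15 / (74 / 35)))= 142069849 / 2805425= 50.64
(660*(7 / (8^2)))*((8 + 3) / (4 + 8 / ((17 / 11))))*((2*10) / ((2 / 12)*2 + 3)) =215985 / 416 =519.19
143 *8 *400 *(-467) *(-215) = 45945328000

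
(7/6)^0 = 1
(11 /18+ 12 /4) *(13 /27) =845 /486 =1.74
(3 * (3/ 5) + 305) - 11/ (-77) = 10743/ 35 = 306.94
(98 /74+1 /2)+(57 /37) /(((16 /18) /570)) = 989.70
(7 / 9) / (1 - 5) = -7 / 36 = -0.19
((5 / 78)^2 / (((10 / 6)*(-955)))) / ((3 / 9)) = -1 / 129116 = -0.00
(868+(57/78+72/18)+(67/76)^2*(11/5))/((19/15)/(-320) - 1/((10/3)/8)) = -19697998020/54152527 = -363.75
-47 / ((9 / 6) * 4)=-7.83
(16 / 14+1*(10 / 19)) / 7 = 222 / 931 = 0.24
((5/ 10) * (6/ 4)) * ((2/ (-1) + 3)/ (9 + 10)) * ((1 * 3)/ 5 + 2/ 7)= 93/ 2660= 0.03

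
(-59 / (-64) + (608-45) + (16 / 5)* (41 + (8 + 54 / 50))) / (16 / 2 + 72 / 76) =110075037 / 1360000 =80.94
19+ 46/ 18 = 194/ 9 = 21.56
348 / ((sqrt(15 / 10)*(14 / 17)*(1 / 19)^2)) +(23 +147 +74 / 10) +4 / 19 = 16873 / 95 +355946*sqrt(6) / 7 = 124732.76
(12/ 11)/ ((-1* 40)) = -3/ 110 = -0.03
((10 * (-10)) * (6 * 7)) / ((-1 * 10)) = 420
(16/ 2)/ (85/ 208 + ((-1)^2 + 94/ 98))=81536/ 24133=3.38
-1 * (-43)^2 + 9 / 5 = -9236 / 5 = -1847.20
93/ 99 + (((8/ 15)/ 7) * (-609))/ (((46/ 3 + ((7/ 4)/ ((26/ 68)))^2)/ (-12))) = 17974651/ 1103685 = 16.29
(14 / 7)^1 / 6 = 1 / 3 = 0.33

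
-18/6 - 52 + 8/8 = -54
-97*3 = -291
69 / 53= 1.30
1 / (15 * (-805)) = -1 / 12075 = -0.00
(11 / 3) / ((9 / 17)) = 187 / 27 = 6.93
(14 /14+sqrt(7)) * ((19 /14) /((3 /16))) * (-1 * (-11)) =1672 /21+1672 * sqrt(7) /21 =290.27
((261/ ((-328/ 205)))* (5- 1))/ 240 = -87/ 32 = -2.72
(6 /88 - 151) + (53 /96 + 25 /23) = -3626023 /24288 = -149.29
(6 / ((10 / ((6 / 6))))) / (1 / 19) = 57 / 5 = 11.40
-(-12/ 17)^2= -144/ 289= -0.50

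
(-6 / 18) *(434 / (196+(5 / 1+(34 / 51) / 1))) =-434 / 605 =-0.72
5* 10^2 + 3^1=503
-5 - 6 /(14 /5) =-50 /7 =-7.14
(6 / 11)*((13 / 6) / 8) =13 / 88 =0.15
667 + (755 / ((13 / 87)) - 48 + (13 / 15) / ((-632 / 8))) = 87372251 / 15405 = 5671.68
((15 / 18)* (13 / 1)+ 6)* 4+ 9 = 229 / 3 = 76.33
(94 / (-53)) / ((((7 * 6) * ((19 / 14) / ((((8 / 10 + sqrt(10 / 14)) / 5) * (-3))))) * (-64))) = -47 * sqrt(35) / 1127840 - 47 / 201400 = -0.00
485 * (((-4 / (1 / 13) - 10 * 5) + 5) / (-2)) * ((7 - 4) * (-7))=-987945 / 2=-493972.50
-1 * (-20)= 20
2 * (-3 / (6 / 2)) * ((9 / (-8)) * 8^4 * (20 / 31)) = 184320 / 31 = 5945.81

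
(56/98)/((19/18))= 0.54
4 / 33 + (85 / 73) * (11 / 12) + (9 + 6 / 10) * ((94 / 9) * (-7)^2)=78922939 / 16060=4914.26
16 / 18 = 8 / 9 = 0.89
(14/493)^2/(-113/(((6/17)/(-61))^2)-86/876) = -515088/2156019416014811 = -0.00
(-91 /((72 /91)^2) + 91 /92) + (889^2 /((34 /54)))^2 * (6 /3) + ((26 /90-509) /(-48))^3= 1649087454668962815633737 /523331604000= 3151132937633.48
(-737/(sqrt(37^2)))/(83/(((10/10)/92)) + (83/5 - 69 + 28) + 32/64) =-7370/2816477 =-0.00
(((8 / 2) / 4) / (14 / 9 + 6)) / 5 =9 / 340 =0.03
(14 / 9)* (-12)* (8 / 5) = -448 / 15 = -29.87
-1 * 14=-14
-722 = -722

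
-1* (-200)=200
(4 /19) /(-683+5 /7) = -7 /22686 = -0.00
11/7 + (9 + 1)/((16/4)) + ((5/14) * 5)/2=139/28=4.96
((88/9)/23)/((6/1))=44/621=0.07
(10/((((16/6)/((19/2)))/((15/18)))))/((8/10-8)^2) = 11875/20736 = 0.57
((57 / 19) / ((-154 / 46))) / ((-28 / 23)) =1587 / 2156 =0.74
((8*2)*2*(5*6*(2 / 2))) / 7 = 960 / 7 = 137.14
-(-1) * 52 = 52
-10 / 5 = -2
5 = 5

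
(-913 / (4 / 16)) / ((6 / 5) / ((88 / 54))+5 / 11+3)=-401720 / 461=-871.41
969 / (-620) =-969 / 620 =-1.56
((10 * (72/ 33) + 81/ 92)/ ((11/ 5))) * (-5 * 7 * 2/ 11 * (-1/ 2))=4019925/ 122452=32.83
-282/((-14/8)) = 1128/7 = 161.14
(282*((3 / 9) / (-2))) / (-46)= 47 / 46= 1.02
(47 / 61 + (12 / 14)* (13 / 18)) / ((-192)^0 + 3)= 445 / 1281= 0.35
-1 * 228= -228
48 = 48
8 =8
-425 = -425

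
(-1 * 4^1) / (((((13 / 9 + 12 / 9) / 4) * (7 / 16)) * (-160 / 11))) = 792 / 875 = 0.91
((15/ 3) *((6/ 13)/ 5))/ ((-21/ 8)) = -16/ 91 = -0.18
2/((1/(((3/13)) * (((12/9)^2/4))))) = 8/39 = 0.21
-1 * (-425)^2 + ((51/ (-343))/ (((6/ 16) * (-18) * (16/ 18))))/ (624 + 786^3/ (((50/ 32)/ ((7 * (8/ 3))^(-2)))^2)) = -1226327249871250/ 6789355017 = -180625.00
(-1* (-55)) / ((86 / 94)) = 2585 / 43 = 60.12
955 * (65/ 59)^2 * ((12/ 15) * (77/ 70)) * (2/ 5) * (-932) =-1323697232/ 3481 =-380263.50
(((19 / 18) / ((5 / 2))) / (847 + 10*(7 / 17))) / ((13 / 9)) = 323 / 940485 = 0.00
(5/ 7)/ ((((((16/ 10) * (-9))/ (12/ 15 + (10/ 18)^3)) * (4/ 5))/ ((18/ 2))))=-0.54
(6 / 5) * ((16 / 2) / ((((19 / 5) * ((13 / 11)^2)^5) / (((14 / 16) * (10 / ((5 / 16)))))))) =34859898663744 / 2619311345131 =13.31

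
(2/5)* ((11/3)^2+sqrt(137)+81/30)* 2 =4* sqrt(137)/5+2906/225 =22.28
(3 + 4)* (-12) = -84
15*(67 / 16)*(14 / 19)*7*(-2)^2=49245 / 38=1295.92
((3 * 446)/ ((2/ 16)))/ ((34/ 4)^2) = 42816/ 289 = 148.15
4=4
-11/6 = -1.83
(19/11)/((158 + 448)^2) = 19/4039596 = 0.00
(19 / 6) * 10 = 95 / 3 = 31.67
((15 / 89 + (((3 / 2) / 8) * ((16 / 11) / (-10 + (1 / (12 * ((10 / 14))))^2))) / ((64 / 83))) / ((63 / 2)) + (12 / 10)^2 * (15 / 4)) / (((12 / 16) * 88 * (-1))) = -39943532611 / 487816961940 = -0.08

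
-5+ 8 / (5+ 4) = -37 / 9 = -4.11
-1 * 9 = -9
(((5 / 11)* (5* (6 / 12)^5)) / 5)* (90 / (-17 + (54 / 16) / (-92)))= -10350 / 137929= -0.08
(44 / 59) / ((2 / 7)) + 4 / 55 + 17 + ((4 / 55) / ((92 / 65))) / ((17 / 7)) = 25000406 / 1268795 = 19.70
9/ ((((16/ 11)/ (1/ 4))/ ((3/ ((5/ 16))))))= 14.85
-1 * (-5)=5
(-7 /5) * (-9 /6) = 21 /10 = 2.10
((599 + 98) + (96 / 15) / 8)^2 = 12173121 / 25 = 486924.84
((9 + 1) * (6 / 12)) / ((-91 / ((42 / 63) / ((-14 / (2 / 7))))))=10 / 13377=0.00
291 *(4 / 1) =1164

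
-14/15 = -0.93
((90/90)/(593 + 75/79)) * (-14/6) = -553/140766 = -0.00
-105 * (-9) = 945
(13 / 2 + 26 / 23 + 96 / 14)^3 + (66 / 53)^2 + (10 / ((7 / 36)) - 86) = 282075123763921 / 93781970632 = 3007.78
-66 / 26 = -33 / 13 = -2.54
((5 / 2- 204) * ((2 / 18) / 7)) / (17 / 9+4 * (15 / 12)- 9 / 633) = -0.47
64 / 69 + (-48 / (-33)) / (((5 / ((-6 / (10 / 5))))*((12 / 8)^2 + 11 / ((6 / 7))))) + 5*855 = 2937073501 / 686895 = 4275.87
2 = 2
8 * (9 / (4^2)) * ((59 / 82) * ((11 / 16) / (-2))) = -5841 / 5248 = -1.11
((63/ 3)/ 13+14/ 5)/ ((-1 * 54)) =-287/ 3510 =-0.08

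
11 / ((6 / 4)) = 22 / 3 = 7.33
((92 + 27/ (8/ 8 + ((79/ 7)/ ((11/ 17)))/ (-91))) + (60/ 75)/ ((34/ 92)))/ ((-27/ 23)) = -156951287/ 1444320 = -108.67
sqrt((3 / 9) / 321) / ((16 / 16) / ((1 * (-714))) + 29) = 238 * sqrt(107) / 2215435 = 0.00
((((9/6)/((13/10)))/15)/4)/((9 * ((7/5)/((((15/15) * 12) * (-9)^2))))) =135/91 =1.48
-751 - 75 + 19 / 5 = -4111 / 5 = -822.20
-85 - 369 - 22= -476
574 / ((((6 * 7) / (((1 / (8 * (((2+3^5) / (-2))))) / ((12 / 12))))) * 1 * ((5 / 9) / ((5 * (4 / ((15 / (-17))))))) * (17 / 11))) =451 / 1225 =0.37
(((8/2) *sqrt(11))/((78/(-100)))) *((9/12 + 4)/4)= -475 *sqrt(11)/78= -20.20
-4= -4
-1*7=-7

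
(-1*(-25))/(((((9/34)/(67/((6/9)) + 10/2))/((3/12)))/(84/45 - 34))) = -4322335/54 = -80043.24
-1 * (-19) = 19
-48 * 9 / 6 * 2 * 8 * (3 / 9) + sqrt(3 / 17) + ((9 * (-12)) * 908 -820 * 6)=-103368 + sqrt(51) / 17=-103367.58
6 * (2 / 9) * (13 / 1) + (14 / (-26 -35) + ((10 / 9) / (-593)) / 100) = 55682639 / 3255570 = 17.10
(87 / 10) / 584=87 / 5840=0.01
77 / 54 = 1.43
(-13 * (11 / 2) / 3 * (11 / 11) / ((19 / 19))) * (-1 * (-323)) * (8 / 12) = -46189 / 9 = -5132.11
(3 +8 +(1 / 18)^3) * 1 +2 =75817 / 5832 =13.00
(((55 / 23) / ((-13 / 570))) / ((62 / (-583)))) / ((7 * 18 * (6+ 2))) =3046175 / 3114384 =0.98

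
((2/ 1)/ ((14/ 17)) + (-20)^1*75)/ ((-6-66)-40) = 10483/ 784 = 13.37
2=2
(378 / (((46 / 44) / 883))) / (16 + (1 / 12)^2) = 19945.22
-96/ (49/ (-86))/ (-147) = -2752/ 2401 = -1.15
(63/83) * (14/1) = 882/83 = 10.63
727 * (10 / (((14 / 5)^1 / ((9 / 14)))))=1669.13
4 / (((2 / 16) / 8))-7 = 249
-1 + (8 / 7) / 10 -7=-276 / 35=-7.89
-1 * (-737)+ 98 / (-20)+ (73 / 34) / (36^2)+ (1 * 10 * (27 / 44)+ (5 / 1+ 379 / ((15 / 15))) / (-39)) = 22948539331 / 31505760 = 728.39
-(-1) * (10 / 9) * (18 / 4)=5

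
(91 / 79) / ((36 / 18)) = 0.58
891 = 891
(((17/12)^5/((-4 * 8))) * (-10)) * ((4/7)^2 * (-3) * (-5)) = 35496425/4064256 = 8.73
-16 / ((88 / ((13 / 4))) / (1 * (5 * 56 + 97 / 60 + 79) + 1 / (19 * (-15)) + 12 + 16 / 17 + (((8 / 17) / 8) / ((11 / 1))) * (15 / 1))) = -345156123 / 1563320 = -220.78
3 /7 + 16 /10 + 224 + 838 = 37241 /35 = 1064.03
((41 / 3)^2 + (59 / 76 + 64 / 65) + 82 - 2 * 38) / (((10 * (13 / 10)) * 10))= 8649191 / 5779800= 1.50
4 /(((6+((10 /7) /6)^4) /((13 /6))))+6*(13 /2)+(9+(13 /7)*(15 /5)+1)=457787716 /8172577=56.02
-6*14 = -84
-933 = -933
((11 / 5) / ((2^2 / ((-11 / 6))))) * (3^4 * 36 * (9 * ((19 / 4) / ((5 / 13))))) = -65362869 / 200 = -326814.34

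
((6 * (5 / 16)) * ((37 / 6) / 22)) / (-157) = -185 / 55264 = -0.00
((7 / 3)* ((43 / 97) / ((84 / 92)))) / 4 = 989 / 3492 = 0.28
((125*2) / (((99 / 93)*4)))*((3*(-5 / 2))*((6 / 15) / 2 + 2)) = -3875 / 4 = -968.75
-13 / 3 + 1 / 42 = -181 / 42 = -4.31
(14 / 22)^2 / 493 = 49 / 59653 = 0.00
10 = 10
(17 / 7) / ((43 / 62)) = 1054 / 301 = 3.50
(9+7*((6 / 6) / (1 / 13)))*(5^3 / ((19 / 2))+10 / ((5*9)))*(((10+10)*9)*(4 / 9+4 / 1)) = 183040000 / 171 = 1070409.36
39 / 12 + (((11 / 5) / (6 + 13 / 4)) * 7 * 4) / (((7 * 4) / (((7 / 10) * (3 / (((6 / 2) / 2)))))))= 3.58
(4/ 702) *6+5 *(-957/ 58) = -19297/ 234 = -82.47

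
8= 8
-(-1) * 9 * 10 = 90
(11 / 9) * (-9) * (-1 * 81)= 891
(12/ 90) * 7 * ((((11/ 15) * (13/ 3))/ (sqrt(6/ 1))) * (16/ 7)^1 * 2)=4576 * sqrt(6)/ 2025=5.54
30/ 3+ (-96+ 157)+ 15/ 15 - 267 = -195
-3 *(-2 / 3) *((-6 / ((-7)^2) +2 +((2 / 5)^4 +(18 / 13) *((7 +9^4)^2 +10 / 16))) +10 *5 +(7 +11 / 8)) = 190241526582161 / 1592500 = 119460927.21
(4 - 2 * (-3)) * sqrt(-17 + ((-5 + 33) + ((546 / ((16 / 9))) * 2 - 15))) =5 * sqrt(2441) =247.03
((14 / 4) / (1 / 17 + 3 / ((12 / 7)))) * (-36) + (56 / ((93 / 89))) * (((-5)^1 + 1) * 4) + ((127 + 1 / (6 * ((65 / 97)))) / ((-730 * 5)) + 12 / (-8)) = -928.66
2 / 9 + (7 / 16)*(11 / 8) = 949 / 1152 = 0.82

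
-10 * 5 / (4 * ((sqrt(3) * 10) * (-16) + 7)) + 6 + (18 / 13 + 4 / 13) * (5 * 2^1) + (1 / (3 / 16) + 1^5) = 2000 * sqrt(3) / 76751 + 175152607 / 5986578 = 29.30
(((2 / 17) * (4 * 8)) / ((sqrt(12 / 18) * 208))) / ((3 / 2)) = 4 * sqrt(6) / 663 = 0.01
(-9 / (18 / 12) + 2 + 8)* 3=12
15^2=225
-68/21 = -3.24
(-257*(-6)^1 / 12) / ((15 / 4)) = 514 / 15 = 34.27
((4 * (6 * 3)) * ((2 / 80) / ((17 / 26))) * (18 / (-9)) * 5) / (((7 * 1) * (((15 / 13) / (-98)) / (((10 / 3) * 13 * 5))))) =1230320 / 17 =72371.76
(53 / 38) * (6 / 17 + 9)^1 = 13.04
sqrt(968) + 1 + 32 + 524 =22 * sqrt(2) + 557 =588.11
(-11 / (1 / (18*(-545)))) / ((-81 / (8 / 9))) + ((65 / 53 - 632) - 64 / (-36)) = -7784039 / 4293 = -1813.19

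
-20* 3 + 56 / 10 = -272 / 5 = -54.40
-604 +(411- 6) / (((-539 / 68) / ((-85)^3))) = 16912676944 / 539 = 31377879.30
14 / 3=4.67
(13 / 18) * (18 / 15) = 13 / 15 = 0.87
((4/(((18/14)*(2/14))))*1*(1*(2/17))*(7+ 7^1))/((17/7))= 38416/2601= 14.77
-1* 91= -91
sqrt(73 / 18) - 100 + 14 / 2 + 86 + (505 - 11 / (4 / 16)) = sqrt(146) / 6 + 454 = 456.01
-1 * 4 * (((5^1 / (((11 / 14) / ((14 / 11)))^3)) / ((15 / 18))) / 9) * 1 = -60236288 / 5314683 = -11.33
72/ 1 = 72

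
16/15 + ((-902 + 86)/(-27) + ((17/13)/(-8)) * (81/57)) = 2761553/88920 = 31.06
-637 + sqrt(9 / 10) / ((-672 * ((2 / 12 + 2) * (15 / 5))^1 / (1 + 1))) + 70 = -567-sqrt(10) / 7280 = -567.00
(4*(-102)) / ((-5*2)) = 204 / 5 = 40.80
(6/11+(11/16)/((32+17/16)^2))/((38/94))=79006154/58486769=1.35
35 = 35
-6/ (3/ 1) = -2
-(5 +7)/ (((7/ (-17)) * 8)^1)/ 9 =0.40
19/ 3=6.33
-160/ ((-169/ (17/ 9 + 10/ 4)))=4.16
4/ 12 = 0.33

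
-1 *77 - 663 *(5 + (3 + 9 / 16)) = -92063 / 16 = -5753.94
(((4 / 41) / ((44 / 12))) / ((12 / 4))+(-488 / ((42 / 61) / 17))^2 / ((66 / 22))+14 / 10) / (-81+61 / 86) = -12416013483753826 / 20600135325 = -602715.14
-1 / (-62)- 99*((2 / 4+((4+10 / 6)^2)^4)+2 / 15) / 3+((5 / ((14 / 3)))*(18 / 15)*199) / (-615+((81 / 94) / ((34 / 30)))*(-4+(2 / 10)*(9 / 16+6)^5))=-11465749838243549701570112 / 326788626458035035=-35086134.92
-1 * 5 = -5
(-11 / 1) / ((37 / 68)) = -748 / 37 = -20.22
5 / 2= 2.50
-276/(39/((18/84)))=-138/91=-1.52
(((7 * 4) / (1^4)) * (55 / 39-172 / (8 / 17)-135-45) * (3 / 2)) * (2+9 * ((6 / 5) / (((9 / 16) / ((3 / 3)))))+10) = -3564876 / 5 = -712975.20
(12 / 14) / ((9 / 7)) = 0.67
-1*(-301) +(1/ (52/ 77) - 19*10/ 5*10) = -4031/ 52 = -77.52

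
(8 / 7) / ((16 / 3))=3 / 14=0.21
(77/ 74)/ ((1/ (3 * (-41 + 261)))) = 25410/ 37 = 686.76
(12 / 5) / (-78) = -2 / 65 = -0.03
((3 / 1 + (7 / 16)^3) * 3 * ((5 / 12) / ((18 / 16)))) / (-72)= -0.05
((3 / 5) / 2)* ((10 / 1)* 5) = 15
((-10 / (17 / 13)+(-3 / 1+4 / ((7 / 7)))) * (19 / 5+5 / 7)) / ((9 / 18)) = -35708 / 595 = -60.01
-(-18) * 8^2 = 1152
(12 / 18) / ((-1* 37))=-2 / 111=-0.02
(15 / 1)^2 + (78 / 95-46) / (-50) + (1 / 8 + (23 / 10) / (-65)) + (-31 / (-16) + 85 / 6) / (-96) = 32128637369 / 142272000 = 225.83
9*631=5679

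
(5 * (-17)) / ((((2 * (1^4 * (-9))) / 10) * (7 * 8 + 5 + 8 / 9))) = 425 / 557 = 0.76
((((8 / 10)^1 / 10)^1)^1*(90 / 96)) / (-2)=-3 / 80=-0.04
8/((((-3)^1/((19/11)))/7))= -1064/33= -32.24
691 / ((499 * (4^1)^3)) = 691 / 31936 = 0.02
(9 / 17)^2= 81 / 289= 0.28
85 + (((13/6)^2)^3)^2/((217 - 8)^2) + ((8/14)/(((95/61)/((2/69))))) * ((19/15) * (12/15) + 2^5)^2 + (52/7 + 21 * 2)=999597600619270455763/6834164600102400000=146.26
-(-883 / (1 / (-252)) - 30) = -222486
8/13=0.62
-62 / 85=-0.73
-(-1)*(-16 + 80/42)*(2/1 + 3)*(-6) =2960/7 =422.86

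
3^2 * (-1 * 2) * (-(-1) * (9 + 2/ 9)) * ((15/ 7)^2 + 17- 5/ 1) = -134958/ 49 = -2754.24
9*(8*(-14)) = -1008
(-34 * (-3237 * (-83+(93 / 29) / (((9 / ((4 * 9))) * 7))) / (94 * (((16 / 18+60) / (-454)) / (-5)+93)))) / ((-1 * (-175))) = -1852414317819 / 317328078515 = -5.84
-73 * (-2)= 146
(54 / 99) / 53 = 6 / 583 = 0.01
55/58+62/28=642/203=3.16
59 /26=2.27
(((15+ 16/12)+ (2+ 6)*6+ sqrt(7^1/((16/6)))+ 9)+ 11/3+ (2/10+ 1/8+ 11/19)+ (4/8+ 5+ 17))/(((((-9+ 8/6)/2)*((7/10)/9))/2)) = -294327/437-270*sqrt(42)/161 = -684.39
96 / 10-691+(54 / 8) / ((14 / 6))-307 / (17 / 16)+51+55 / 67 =-146005949 / 159460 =-915.63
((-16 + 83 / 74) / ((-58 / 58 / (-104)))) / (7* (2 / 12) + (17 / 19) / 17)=-6526728 / 5143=-1269.05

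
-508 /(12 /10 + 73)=-2540 /371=-6.85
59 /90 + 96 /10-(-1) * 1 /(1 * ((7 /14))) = 1103 /90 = 12.26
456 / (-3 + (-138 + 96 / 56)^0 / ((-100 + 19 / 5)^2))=-52750308 / 347029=-152.01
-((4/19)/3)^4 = -256/10556001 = -0.00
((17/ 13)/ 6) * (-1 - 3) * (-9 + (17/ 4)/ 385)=235331/ 30030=7.84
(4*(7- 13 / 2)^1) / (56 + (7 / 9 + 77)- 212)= -9 / 352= -0.03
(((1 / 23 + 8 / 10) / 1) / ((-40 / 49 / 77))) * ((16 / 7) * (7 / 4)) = -365981 / 1150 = -318.24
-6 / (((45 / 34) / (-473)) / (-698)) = -22450472 / 15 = -1496698.13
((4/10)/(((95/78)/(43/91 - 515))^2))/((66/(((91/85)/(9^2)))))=113999583568/7974264375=14.30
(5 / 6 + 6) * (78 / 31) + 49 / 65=36164 / 2015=17.95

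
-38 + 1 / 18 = -683 / 18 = -37.94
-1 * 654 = -654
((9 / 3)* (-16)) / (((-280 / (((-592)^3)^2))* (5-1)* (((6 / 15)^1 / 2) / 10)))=645686192410460160 / 7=92240884630065737.14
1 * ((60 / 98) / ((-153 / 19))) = -190 / 2499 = -0.08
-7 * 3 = -21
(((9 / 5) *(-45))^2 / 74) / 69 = 2187 / 1702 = 1.28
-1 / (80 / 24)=-3 / 10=-0.30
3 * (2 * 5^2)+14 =164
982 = 982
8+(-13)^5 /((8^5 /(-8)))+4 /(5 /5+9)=2028497 /20480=99.05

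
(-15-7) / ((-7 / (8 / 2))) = 88 / 7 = 12.57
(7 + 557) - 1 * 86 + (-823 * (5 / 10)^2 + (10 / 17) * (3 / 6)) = 18533 / 68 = 272.54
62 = 62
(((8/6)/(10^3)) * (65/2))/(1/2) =13/150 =0.09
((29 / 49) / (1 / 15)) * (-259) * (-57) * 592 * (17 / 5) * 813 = 1501263777456 / 7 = 214466253922.29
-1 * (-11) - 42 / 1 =-31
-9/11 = -0.82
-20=-20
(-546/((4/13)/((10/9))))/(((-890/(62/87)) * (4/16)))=146692/23229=6.32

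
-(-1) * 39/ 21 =13/ 7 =1.86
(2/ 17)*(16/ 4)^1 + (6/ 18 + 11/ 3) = 76/ 17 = 4.47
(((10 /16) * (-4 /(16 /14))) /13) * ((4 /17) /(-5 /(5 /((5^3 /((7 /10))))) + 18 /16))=490 /2196077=0.00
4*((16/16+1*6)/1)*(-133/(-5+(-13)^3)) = 1862/1101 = 1.69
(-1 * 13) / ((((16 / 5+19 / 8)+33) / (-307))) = 103.46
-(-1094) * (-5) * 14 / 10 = -7658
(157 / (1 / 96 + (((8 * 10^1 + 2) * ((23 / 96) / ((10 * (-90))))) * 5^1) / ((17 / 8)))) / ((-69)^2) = -1281120 / 1590703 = -0.81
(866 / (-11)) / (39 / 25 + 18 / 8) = -86600 / 4191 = -20.66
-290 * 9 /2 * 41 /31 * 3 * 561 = -90048915 /31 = -2904803.71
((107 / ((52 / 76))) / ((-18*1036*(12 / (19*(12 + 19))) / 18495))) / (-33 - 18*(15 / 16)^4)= 839930209280 / 5174974623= 162.31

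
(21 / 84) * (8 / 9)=2 / 9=0.22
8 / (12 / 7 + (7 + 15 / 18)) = 336 / 401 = 0.84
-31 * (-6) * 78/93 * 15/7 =2340/7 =334.29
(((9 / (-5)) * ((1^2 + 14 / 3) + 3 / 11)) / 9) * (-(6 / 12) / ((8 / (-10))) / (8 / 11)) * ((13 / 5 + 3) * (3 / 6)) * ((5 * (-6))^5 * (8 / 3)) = 185220000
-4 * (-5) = 20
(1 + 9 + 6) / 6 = 8 / 3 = 2.67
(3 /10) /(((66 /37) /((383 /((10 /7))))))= 99197 /2200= 45.09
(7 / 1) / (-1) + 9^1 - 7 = -5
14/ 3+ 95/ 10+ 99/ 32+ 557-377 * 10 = -306791/ 96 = -3195.74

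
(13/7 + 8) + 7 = 118/7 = 16.86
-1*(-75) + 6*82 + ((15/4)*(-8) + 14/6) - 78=1384/3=461.33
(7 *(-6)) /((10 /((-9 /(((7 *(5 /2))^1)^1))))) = 54 /25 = 2.16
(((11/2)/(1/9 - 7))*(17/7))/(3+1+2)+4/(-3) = -8627/5208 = -1.66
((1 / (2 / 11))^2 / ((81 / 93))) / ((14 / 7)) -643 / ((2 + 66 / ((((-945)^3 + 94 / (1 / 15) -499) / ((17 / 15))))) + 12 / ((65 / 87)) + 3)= -63173000570413 / 4798978569432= -13.16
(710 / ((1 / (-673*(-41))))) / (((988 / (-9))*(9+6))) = -5877309 / 494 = -11897.39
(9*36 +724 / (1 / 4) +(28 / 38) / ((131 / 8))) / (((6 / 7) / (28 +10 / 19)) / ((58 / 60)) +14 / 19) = 110228062749 / 26287508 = 4193.17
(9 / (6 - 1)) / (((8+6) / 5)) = 9 / 14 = 0.64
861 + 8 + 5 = 874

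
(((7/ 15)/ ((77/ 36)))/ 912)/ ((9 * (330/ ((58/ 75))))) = 0.00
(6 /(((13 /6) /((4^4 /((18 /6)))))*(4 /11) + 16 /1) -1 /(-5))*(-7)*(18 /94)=-4081203 /5297135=-0.77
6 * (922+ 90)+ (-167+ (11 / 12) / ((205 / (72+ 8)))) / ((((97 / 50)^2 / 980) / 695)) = -34894239581896 / 1157307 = -30151238.68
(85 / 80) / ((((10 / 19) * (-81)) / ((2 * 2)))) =-323 / 3240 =-0.10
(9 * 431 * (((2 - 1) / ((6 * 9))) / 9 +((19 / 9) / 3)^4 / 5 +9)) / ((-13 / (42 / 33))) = -145121522539 / 42220035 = -3437.27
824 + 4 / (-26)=10710 / 13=823.85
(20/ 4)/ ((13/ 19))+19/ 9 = 1102/ 117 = 9.42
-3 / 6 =-1 / 2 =-0.50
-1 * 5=-5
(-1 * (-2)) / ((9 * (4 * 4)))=1 / 72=0.01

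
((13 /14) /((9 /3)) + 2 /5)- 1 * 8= -1531 /210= -7.29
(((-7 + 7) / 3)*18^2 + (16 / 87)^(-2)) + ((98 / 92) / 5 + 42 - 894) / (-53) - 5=63408063 / 1560320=40.64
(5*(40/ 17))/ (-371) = -200/ 6307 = -0.03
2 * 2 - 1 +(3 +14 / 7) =8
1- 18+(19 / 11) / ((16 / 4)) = -729 / 44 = -16.57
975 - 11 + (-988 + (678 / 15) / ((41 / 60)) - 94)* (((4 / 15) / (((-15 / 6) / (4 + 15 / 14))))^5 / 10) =6465560126104708 / 6674431640625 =968.71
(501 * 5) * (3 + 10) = 32565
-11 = -11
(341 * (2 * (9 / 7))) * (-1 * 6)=-36828 / 7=-5261.14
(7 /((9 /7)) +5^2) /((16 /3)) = 137 /24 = 5.71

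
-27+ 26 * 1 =-1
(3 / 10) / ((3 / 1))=1 / 10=0.10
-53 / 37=-1.43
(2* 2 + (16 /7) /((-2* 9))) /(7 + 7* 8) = 0.06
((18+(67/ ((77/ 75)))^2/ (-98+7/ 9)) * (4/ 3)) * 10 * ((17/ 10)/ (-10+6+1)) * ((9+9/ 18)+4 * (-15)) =-408642566/ 41503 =-9846.10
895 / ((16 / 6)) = 2685 / 8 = 335.62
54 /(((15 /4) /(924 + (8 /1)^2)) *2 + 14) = 106704 /27679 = 3.86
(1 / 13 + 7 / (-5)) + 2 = 44 / 65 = 0.68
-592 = -592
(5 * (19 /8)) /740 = 19 /1184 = 0.02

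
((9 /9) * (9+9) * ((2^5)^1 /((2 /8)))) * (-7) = -16128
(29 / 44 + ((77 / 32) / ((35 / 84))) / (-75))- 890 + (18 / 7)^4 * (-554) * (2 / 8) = -183421352397 / 26411000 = -6944.88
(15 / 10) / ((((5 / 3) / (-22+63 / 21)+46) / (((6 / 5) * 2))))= 1026 / 13085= 0.08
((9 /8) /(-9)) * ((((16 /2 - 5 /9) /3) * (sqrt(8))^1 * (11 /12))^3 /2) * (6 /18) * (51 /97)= -6805364401 * sqrt(2) /3299185728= -2.92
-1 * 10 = -10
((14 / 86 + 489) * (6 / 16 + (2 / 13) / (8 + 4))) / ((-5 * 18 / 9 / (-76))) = 1859891 / 1290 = 1441.78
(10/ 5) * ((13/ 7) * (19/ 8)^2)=4693/ 224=20.95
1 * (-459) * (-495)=227205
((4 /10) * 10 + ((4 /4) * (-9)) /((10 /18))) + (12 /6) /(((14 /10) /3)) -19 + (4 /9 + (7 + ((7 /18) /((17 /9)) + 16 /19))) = -3748663 /203490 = -18.42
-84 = -84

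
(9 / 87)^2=9 / 841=0.01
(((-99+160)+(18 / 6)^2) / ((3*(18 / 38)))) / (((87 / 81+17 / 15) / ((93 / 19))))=16275 / 149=109.23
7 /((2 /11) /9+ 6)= 693 /596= 1.16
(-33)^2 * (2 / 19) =2178 / 19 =114.63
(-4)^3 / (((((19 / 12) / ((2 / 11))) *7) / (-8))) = 12288 / 1463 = 8.40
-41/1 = -41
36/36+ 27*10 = 271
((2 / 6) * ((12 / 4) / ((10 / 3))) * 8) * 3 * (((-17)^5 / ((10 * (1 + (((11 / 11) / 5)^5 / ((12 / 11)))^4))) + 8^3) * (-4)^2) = -161147386406249995682193408 / 9887695312500073205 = -16297770.24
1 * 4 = 4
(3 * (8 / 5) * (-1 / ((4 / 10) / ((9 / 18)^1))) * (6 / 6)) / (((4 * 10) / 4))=-3 / 5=-0.60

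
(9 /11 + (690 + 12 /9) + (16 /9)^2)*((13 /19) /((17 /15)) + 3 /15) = 558.83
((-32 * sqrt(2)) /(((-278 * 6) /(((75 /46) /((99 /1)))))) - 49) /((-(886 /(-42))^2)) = 21609 /196249 - 4900 * sqrt(2) /6901488583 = 0.11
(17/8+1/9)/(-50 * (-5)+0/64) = 161/18000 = 0.01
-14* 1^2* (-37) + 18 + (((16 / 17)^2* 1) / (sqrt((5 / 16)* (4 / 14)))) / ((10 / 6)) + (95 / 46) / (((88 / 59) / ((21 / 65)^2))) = 1536* sqrt(70) / 7225 + 1833914521 / 3420560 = 537.92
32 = 32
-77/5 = -15.40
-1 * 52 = -52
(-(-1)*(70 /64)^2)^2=1500625 /1048576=1.43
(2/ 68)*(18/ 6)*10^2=150/ 17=8.82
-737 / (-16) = 737 / 16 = 46.06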